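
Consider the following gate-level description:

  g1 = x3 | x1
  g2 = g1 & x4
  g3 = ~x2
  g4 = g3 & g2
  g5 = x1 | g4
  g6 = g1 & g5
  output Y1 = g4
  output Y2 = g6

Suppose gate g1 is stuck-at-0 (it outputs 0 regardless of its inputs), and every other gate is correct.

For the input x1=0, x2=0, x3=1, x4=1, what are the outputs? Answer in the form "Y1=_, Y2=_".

Propagate with g1 forced: g1=0 [stuck-at-0], g2=0, g3=1, g4=0, g5=0, g6=0.
So the outputs are Y1=0, Y2=0. (Without the fault they would be Y1=1, Y2=1.)

Y1=0, Y2=0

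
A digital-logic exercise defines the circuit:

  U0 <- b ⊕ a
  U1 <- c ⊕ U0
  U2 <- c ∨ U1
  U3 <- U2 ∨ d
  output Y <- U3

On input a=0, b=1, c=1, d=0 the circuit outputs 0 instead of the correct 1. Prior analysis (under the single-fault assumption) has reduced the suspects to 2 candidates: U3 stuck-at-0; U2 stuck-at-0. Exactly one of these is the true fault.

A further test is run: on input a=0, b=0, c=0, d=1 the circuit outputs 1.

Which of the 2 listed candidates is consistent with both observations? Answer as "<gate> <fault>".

Evaluate each candidate on input a=0, b=0, c=0, d=1:
  U3 stuck-at-0: U0=0, U1=0, U2=0, U3=0 [stuck-at-0] → 0 — eliminated
  U2 stuck-at-0: U0=0, U1=0, U2=0 [stuck-at-0], U3=1 → 1 — matches
Only U2 stuck-at-0 reproduces the observed 1.

U2 stuck-at-0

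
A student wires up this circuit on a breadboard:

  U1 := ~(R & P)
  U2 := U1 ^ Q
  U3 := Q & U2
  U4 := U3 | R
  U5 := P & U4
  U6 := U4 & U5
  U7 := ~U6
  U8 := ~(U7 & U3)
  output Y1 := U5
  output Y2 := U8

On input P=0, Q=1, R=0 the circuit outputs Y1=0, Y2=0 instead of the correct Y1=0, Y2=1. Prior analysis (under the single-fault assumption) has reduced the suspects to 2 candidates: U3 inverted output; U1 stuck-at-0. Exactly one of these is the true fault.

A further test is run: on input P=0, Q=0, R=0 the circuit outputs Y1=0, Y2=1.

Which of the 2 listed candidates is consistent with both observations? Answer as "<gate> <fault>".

U1 stuck-at-0

Evaluate each candidate on input P=0, Q=0, R=0:
  U3 inverted output: U1=1, U2=1, U3=1 [inverted output], U4=1, U5=0, U6=0, U7=1, U8=0 → Y1=0, Y2=0 — eliminated
  U1 stuck-at-0: U1=0 [stuck-at-0], U2=0, U3=0, U4=0, U5=0, U6=0, U7=1, U8=1 → Y1=0, Y2=1 — matches
Only U1 stuck-at-0 reproduces the observed Y1=0, Y2=1.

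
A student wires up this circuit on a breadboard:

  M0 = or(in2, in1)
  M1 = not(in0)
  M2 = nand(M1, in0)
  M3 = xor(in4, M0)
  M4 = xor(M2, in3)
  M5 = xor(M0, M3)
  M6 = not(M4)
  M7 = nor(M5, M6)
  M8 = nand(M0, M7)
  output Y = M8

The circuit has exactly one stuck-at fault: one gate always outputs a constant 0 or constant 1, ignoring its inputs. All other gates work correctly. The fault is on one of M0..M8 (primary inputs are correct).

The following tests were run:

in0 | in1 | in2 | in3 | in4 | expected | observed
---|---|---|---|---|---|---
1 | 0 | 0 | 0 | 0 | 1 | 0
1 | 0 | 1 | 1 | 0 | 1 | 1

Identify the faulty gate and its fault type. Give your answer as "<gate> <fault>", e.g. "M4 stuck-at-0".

Fault-free values for test 1 (in0=1, in1=0, in2=0, in3=0, in4=0): M0=0, M1=0, M2=1, M3=0, M4=1, M5=0, M6=0, M7=1, M8=1, giving Y=1. Observed 0.
Test 1: faults giving observed 0 are {M0 stuck-at-1, M8 stuck-at-0}.
Test 2 (in0=1, in1=0, in2=1, in3=1, in4=0): fault-free M0=1, M1=0, M2=1, M3=1, M4=0, M5=0, M6=1, M7=0, M8=1 → 1; observed 1. Eliminates M8 stuck-at-0.
Only M0 stuck-at-1 is consistent with every test.

M0 stuck-at-1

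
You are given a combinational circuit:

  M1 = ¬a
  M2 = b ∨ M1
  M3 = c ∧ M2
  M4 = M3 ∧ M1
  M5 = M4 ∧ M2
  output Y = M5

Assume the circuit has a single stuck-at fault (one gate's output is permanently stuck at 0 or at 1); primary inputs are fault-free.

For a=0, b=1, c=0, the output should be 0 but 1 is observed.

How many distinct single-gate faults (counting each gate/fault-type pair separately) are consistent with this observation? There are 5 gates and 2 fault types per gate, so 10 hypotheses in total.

Fault-free: M1=1, M2=1, M3=0, M4=0, M5=0 → 0. Observed 1.
  M1 stuck-at-0: output 0 ✗
  M1 stuck-at-1: output 0 ✗
  M2 stuck-at-0: output 0 ✗
  M2 stuck-at-1: output 0 ✗
  M3 stuck-at-0: output 0 ✗
  M3 stuck-at-1: output 1 ✓
  M4 stuck-at-0: output 0 ✗
  M4 stuck-at-1: output 1 ✓
  M5 stuck-at-0: output 0 ✗
  M5 stuck-at-1: output 1 ✓
Consistent faults: {M3 stuck-at-1, M4 stuck-at-1, M5 stuck-at-1} — 3 in all.

3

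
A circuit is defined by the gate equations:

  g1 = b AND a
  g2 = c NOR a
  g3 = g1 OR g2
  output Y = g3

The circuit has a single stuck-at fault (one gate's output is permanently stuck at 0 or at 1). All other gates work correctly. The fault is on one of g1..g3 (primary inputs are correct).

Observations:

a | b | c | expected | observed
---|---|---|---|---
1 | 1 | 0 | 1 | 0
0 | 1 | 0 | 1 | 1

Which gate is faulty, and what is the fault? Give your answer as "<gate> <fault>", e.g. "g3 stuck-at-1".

Fault-free values for test 1 (a=1, b=1, c=0): g1=1, g2=0, g3=1, giving Y=1. Observed 0.
Test 1: faults giving observed 0 are {g1 stuck-at-0, g3 stuck-at-0}.
Test 2 (a=0, b=1, c=0): fault-free g1=0, g2=1, g3=1 → 1; observed 1. Eliminates g3 stuck-at-0.
Only g1 stuck-at-0 is consistent with every test.

g1 stuck-at-0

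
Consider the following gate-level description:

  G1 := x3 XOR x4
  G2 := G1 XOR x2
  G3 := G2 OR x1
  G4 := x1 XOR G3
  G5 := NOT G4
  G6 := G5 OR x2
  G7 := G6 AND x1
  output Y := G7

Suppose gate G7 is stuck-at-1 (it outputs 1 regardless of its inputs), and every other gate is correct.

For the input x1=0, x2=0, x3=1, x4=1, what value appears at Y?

1

Propagate with G7 forced: G1=0, G2=0, G3=0, G4=0, G5=1, G6=1, G7=1 [stuck-at-1].
So Y = 1. (Without the fault it would be 0.)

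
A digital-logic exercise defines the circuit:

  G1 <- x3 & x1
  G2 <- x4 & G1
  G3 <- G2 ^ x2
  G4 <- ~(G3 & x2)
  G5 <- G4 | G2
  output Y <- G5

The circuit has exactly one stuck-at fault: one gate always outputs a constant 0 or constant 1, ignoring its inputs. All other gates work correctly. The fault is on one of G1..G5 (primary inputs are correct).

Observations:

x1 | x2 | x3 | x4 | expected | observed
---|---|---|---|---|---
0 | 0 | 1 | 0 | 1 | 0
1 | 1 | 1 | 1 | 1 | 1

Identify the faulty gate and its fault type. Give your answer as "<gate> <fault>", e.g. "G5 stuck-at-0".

G4 stuck-at-0

Fault-free values for test 1 (x1=0, x2=0, x3=1, x4=0): G1=0, G2=0, G3=0, G4=1, G5=1, giving Y=1. Observed 0.
Test 1: faults giving observed 0 are {G4 stuck-at-0, G5 stuck-at-0}.
Test 2 (x1=1, x2=1, x3=1, x4=1): fault-free G1=1, G2=1, G3=0, G4=1, G5=1 → 1; observed 1. Eliminates G5 stuck-at-0.
Only G4 stuck-at-0 is consistent with every test.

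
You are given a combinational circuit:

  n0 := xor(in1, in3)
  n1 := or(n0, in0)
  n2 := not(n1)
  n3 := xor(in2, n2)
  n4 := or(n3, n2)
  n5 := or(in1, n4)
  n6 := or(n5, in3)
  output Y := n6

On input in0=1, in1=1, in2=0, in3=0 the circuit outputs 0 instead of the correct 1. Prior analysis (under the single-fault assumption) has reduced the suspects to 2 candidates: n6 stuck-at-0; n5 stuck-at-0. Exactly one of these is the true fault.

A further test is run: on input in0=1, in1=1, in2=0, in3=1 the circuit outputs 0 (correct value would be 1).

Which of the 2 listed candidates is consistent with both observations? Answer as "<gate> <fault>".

n6 stuck-at-0

Evaluate each candidate on input in0=1, in1=1, in2=0, in3=1:
  n6 stuck-at-0: n0=0, n1=1, n2=0, n3=0, n4=0, n5=1, n6=0 [stuck-at-0] → 0 — matches
  n5 stuck-at-0: n0=0, n1=1, n2=0, n3=0, n4=0, n5=0 [stuck-at-0], n6=1 → 1 — eliminated
Only n6 stuck-at-0 reproduces the observed 0.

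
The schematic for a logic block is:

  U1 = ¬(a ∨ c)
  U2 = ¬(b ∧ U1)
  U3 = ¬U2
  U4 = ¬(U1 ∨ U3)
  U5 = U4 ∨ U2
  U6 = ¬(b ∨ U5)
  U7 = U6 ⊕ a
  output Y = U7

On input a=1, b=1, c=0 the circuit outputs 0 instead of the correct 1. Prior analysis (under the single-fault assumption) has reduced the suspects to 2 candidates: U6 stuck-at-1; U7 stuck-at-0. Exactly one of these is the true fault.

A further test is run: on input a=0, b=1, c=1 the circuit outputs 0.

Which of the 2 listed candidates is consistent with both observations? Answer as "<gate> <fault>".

Evaluate each candidate on input a=0, b=1, c=1:
  U6 stuck-at-1: U1=0, U2=1, U3=0, U4=1, U5=1, U6=1 [stuck-at-1], U7=1 → 1 — eliminated
  U7 stuck-at-0: U1=0, U2=1, U3=0, U4=1, U5=1, U6=0, U7=0 [stuck-at-0] → 0 — matches
Only U7 stuck-at-0 reproduces the observed 0.

U7 stuck-at-0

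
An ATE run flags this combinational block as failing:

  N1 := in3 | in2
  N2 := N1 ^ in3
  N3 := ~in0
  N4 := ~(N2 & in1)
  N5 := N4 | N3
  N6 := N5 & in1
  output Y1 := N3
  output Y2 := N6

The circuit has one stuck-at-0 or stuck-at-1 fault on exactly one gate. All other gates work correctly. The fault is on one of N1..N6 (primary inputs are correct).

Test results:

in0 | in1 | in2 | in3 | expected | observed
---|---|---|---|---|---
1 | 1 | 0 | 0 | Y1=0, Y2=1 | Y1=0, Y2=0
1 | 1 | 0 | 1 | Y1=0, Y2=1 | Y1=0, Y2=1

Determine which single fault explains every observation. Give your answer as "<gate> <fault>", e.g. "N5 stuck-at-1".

Fault-free values for test 1 (in0=1, in1=1, in2=0, in3=0): N1=0, N2=0, N3=0, N4=1, N5=1, N6=1, giving Y1=0, Y2=1. Observed Y1=0, Y2=0.
Test 1: faults giving observed Y1=0, Y2=0 are {N1 stuck-at-1, N2 stuck-at-1, N4 stuck-at-0, N5 stuck-at-0, N6 stuck-at-0}.
Test 2 (in0=1, in1=1, in2=0, in3=1): fault-free N1=1, N2=0, N3=0, N4=1, N5=1, N6=1 → Y1=0, Y2=1; observed Y1=0, Y2=1. Eliminates N2 stuck-at-1, N4 stuck-at-0, N5 stuck-at-0, N6 stuck-at-0.
Only N1 stuck-at-1 is consistent with every test.

N1 stuck-at-1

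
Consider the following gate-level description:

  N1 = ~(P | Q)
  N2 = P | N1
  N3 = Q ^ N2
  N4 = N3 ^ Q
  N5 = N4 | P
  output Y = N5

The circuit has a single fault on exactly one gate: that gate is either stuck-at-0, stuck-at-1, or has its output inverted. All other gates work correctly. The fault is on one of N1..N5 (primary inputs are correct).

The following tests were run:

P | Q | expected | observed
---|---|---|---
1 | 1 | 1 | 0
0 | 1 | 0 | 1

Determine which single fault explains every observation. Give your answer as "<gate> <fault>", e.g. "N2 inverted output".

Fault-free values for test 1 (P=1, Q=1): N1=0, N2=1, N3=0, N4=1, N5=1, giving Y=1. Observed 0.
Test 1: faults giving observed 0 are {N5 stuck-at-0, N5 inverted output}.
Test 2 (P=0, Q=1): fault-free N1=0, N2=0, N3=1, N4=0, N5=0 → 0; observed 1. Eliminates N5 stuck-at-0.
Only N5 inverted output is consistent with every test.

N5 inverted output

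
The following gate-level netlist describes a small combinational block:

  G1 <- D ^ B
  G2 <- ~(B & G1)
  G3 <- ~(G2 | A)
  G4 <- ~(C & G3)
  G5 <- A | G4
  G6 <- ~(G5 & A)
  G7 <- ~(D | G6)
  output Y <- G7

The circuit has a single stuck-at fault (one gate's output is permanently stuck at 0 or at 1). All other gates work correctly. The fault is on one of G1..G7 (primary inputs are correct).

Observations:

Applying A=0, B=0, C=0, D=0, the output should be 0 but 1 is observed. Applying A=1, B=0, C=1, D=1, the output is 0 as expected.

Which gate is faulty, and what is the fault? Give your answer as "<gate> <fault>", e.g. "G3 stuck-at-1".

Fault-free values for test 1 (A=0, B=0, C=0, D=0): G1=0, G2=1, G3=0, G4=1, G5=1, G6=1, G7=0, giving Y=0. Observed 1.
Test 1: faults giving observed 1 are {G6 stuck-at-0, G7 stuck-at-1}.
Test 2 (A=1, B=0, C=1, D=1): fault-free G1=1, G2=1, G3=0, G4=1, G5=1, G6=0, G7=0 → 0; observed 0. Eliminates G7 stuck-at-1.
Only G6 stuck-at-0 is consistent with every test.

G6 stuck-at-0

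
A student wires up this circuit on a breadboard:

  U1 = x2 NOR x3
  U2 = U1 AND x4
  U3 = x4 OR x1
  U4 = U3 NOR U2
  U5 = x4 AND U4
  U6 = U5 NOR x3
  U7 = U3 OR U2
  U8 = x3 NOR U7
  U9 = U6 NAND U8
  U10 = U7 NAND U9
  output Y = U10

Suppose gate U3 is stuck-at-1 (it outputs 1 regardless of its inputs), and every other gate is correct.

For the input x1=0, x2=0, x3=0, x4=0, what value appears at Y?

0

Propagate with U3 forced: U1=1, U2=0, U3=1 [stuck-at-1], U4=0, U5=0, U6=1, U7=1, U8=0, U9=1, U10=0.
So Y = 0. (Without the fault it would be 1.)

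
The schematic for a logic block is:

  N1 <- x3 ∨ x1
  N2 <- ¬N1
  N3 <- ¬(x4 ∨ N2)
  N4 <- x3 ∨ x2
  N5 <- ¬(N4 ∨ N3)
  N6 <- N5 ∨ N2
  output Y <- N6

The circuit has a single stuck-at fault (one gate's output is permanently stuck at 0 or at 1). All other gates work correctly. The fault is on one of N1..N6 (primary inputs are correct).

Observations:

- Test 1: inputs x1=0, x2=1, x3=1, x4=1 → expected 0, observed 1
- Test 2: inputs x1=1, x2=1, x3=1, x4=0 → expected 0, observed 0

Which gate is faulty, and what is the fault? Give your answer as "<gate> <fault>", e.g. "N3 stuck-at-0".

N4 stuck-at-0

Fault-free values for test 1 (x1=0, x2=1, x3=1, x4=1): N1=1, N2=0, N3=0, N4=1, N5=0, N6=0, giving Y=0. Observed 1.
Test 1: faults giving observed 1 are {N1 stuck-at-0, N2 stuck-at-1, N4 stuck-at-0, N5 stuck-at-1, N6 stuck-at-1}.
Test 2 (x1=1, x2=1, x3=1, x4=0): fault-free N1=1, N2=0, N3=1, N4=1, N5=0, N6=0 → 0; observed 0. Eliminates N1 stuck-at-0, N2 stuck-at-1, N5 stuck-at-1, N6 stuck-at-1.
Only N4 stuck-at-0 is consistent with every test.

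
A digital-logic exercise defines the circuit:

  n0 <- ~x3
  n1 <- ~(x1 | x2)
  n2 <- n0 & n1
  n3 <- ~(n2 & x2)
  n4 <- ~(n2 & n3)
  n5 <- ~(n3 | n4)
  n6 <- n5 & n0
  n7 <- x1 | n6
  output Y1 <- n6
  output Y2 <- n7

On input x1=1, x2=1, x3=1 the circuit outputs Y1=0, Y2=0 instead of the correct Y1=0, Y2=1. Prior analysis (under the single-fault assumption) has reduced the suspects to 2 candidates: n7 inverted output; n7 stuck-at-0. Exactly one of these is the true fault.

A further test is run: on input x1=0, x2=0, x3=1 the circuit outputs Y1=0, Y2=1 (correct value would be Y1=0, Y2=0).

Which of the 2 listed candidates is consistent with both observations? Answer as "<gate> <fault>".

n7 inverted output

Evaluate each candidate on input x1=0, x2=0, x3=1:
  n7 inverted output: n0=0, n1=1, n2=0, n3=1, n4=1, n5=0, n6=0, n7=1 [inverted output] → Y1=0, Y2=1 — matches
  n7 stuck-at-0: n0=0, n1=1, n2=0, n3=1, n4=1, n5=0, n6=0, n7=0 [stuck-at-0] → Y1=0, Y2=0 — eliminated
Only n7 inverted output reproduces the observed Y1=0, Y2=1.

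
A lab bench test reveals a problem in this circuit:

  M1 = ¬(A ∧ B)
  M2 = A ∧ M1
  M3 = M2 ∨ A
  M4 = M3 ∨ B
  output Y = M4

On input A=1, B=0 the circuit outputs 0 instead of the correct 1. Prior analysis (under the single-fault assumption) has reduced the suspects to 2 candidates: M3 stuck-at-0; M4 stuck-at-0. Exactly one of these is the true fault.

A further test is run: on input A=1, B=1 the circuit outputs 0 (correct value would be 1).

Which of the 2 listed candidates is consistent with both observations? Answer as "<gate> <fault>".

M4 stuck-at-0

Evaluate each candidate on input A=1, B=1:
  M3 stuck-at-0: M1=0, M2=0, M3=0 [stuck-at-0], M4=1 → 1 — eliminated
  M4 stuck-at-0: M1=0, M2=0, M3=1, M4=0 [stuck-at-0] → 0 — matches
Only M4 stuck-at-0 reproduces the observed 0.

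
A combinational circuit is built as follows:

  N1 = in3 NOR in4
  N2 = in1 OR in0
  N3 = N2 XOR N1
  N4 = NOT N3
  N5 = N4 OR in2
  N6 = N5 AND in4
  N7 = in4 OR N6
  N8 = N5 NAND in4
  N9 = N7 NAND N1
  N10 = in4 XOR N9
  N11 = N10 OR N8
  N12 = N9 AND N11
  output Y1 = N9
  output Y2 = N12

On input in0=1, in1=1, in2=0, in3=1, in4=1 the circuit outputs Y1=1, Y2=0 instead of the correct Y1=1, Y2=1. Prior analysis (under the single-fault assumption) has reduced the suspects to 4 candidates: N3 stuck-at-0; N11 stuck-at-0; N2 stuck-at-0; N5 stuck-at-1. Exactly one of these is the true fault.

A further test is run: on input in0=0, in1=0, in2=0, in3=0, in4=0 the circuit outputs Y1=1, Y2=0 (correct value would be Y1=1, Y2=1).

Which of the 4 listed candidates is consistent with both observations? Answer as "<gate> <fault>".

N11 stuck-at-0

Evaluate each candidate on input in0=0, in1=0, in2=0, in3=0, in4=0:
  N3 stuck-at-0: N1=1, N2=0, N3=0 [stuck-at-0], N4=1, N5=1, N6=0, N7=0, N8=1, N9=1, N10=1, N11=1, N12=1 → Y1=1, Y2=1 — eliminated
  N11 stuck-at-0: N1=1, N2=0, N3=1, N4=0, N5=0, N6=0, N7=0, N8=1, N9=1, N10=1, N11=0 [stuck-at-0], N12=0 → Y1=1, Y2=0 — matches
  N2 stuck-at-0: N1=1, N2=0 [stuck-at-0], N3=1, N4=0, N5=0, N6=0, N7=0, N8=1, N9=1, N10=1, N11=1, N12=1 → Y1=1, Y2=1 — eliminated
  N5 stuck-at-1: N1=1, N2=0, N3=1, N4=0, N5=1 [stuck-at-1], N6=0, N7=0, N8=1, N9=1, N10=1, N11=1, N12=1 → Y1=1, Y2=1 — eliminated
Only N11 stuck-at-0 reproduces the observed Y1=1, Y2=0.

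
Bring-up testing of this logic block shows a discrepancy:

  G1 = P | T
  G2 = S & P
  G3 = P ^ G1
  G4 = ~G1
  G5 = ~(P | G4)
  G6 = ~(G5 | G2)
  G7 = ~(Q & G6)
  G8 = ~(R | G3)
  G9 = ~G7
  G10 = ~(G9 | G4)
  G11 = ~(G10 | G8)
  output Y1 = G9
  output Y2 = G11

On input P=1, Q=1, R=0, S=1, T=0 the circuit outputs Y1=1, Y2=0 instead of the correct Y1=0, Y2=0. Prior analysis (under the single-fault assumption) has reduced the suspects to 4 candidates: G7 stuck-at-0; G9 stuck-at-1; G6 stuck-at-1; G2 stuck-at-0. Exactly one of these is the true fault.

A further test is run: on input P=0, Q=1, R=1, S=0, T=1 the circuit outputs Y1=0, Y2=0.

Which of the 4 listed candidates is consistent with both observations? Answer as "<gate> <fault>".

G2 stuck-at-0

Evaluate each candidate on input P=0, Q=1, R=1, S=0, T=1:
  G7 stuck-at-0: G1=1, G2=0, G3=1, G4=0, G5=1, G6=0, G7=0 [stuck-at-0], G8=0, G9=1, G10=0, G11=1 → Y1=1, Y2=1 — eliminated
  G9 stuck-at-1: G1=1, G2=0, G3=1, G4=0, G5=1, G6=0, G7=1, G8=0, G9=1 [stuck-at-1], G10=0, G11=1 → Y1=1, Y2=1 — eliminated
  G6 stuck-at-1: G1=1, G2=0, G3=1, G4=0, G5=1, G6=1 [stuck-at-1], G7=0, G8=0, G9=1, G10=0, G11=1 → Y1=1, Y2=1 — eliminated
  G2 stuck-at-0: G1=1, G2=0 [stuck-at-0], G3=1, G4=0, G5=1, G6=0, G7=1, G8=0, G9=0, G10=1, G11=0 → Y1=0, Y2=0 — matches
Only G2 stuck-at-0 reproduces the observed Y1=0, Y2=0.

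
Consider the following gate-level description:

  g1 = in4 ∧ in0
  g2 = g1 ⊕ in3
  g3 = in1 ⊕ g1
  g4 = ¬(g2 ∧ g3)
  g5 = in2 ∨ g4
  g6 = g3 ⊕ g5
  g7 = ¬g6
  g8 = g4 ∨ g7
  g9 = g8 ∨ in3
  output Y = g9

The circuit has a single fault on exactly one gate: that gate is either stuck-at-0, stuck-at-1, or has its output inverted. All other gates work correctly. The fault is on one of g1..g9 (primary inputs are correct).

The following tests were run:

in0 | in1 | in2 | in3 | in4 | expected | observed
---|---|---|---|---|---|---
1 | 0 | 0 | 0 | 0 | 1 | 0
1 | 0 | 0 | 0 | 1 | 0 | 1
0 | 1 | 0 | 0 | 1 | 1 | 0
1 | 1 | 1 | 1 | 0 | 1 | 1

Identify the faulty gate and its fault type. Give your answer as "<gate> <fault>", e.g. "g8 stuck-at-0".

Fault-free values for test 1 (in0=1, in1=0, in2=0, in3=0, in4=0): g1=0, g2=0, g3=0, g4=1, g5=1, g6=1, g7=0, g8=1, g9=1, giving Y=1. Observed 0.
Test 1: faults giving observed 0 are {g1 stuck-at-1, g1 inverted output, g8 stuck-at-0, g8 inverted output, g9 stuck-at-0, g9 inverted output}.
Test 2 (in0=1, in1=0, in2=0, in3=0, in4=1): fault-free g1=1, g2=1, g3=1, g4=0, g5=0, g6=1, g7=0, g8=0, g9=0 → 0; observed 1. Eliminates g1 stuck-at-1, g8 stuck-at-0, g9 stuck-at-0.
Test 3 (in0=0, in1=1, in2=0, in3=0, in4=1): fault-free g1=0, g2=0, g3=1, g4=1, g5=1, g6=0, g7=1, g8=1, g9=1 → 1; observed 0. Eliminates g1 inverted output.
Test 4 (in0=1, in1=1, in2=1, in3=1, in4=0): fault-free g1=0, g2=1, g3=1, g4=0, g5=1, g6=0, g7=1, g8=1, g9=1 → 1; observed 1. Eliminates g9 inverted output.
Only g8 inverted output is consistent with every test.

g8 inverted output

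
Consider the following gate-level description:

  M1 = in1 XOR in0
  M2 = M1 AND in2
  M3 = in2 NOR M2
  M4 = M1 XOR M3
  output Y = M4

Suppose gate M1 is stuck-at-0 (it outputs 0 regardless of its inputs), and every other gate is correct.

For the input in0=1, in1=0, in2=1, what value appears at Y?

Propagate with M1 forced: M1=0 [stuck-at-0], M2=0, M3=0, M4=0.
So Y = 0. (Without the fault it would be 1.)

0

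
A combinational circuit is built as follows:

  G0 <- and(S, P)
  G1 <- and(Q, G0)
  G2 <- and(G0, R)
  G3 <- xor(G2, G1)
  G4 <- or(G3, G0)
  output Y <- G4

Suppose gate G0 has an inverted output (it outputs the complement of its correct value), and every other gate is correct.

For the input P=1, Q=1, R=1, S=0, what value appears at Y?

1

Propagate with G0 forced: G0=1 [inverted output], G1=1, G2=1, G3=0, G4=1.
So Y = 1. (Without the fault it would be 0.)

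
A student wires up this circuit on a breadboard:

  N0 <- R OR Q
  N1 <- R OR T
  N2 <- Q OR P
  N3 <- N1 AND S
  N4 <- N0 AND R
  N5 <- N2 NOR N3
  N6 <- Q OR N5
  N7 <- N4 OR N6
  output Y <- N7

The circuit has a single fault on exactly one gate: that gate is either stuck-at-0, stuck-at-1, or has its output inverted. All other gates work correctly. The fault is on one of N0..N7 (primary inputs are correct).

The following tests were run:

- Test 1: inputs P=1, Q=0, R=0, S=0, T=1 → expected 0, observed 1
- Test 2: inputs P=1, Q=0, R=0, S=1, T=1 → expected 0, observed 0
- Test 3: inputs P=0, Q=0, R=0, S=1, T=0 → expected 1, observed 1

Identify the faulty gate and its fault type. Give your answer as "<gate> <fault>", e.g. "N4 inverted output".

Fault-free values for test 1 (P=1, Q=0, R=0, S=0, T=1): N0=0, N1=1, N2=1, N3=0, N4=0, N5=0, N6=0, N7=0, giving Y=0. Observed 1.
Test 1: faults giving observed 1 are {N2 stuck-at-0, N2 inverted output, N4 stuck-at-1, N4 inverted output, N5 stuck-at-1, N5 inverted output, N6 stuck-at-1, N6 inverted output, N7 stuck-at-1, N7 inverted output}.
Test 2 (P=1, Q=0, R=0, S=1, T=1): fault-free N0=0, N1=1, N2=1, N3=1, N4=0, N5=0, N6=0, N7=0 → 0; observed 0. Eliminates N4 stuck-at-1, N4 inverted output, N5 stuck-at-1, N5 inverted output, N6 stuck-at-1, N6 inverted output, N7 stuck-at-1, N7 inverted output.
Test 3 (P=0, Q=0, R=0, S=1, T=0): fault-free N0=0, N1=0, N2=0, N3=0, N4=0, N5=1, N6=1, N7=1 → 1; observed 1. Eliminates N2 inverted output.
Only N2 stuck-at-0 is consistent with every test.

N2 stuck-at-0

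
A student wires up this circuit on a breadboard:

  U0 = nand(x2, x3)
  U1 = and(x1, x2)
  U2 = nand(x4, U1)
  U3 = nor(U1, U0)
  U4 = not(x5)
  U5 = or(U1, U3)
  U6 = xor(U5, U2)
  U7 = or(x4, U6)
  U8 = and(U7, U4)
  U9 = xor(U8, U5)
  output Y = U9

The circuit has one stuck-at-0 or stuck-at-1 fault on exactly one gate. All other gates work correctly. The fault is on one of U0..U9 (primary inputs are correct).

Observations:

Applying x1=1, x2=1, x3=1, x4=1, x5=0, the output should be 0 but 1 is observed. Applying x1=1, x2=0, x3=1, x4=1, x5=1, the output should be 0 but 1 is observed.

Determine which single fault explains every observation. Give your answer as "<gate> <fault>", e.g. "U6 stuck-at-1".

U9 stuck-at-1

Fault-free values for test 1 (x1=1, x2=1, x3=1, x4=1, x5=0): U0=0, U1=1, U2=0, U3=0, U4=1, U5=1, U6=1, U7=1, U8=1, U9=0, giving Y=0. Observed 1.
Test 1: faults giving observed 1 are {U4 stuck-at-0, U5 stuck-at-0, U7 stuck-at-0, U8 stuck-at-0, U9 stuck-at-1}.
Test 2 (x1=1, x2=0, x3=1, x4=1, x5=1): fault-free U0=1, U1=0, U2=1, U3=0, U4=0, U5=0, U6=1, U7=1, U8=0, U9=0 → 0; observed 1. Eliminates U4 stuck-at-0, U5 stuck-at-0, U7 stuck-at-0, U8 stuck-at-0.
Only U9 stuck-at-1 is consistent with every test.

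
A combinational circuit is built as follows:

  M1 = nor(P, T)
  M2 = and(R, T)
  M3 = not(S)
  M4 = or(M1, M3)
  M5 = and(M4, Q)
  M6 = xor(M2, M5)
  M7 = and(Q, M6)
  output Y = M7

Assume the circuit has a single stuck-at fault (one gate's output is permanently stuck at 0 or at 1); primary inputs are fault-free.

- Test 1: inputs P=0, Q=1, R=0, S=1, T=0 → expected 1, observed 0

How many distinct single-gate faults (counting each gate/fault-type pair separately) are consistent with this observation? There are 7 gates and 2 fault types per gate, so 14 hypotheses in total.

Fault-free: M1=1, M2=0, M3=0, M4=1, M5=1, M6=1, M7=1 → 1. Observed 0.
  M1 stuck-at-0: output 0 ✓
  M1 stuck-at-1: output 1 ✗
  M2 stuck-at-0: output 1 ✗
  M2 stuck-at-1: output 0 ✓
  M3 stuck-at-0: output 1 ✗
  M3 stuck-at-1: output 1 ✗
  M4 stuck-at-0: output 0 ✓
  M4 stuck-at-1: output 1 ✗
  M5 stuck-at-0: output 0 ✓
  M5 stuck-at-1: output 1 ✗
  M6 stuck-at-0: output 0 ✓
  M6 stuck-at-1: output 1 ✗
  M7 stuck-at-0: output 0 ✓
  M7 stuck-at-1: output 1 ✗
Consistent faults: {M1 stuck-at-0, M2 stuck-at-1, M4 stuck-at-0, M5 stuck-at-0, M6 stuck-at-0, M7 stuck-at-0} — 6 in all.

6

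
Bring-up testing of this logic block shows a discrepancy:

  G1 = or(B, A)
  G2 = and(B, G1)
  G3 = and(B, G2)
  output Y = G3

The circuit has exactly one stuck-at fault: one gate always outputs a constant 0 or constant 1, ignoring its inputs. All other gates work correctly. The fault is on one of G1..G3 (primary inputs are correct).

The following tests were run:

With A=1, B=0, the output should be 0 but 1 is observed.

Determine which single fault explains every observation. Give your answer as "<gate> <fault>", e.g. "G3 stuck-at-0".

G3 stuck-at-1

Fault-free values for test 1 (A=1, B=0): G1=1, G2=0, G3=0, giving Y=0. Observed 1.
Test 1: faults giving observed 1 are {G3 stuck-at-1}.
Only G3 stuck-at-1 is consistent with every test.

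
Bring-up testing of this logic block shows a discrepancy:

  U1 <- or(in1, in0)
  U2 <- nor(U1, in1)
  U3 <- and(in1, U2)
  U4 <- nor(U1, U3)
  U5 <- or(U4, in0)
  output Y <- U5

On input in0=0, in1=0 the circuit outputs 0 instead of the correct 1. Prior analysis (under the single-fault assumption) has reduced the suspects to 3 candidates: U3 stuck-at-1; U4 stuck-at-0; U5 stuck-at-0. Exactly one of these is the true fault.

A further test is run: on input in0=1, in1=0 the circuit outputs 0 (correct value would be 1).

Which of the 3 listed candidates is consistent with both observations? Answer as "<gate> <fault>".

U5 stuck-at-0

Evaluate each candidate on input in0=1, in1=0:
  U3 stuck-at-1: U1=1, U2=0, U3=1 [stuck-at-1], U4=0, U5=1 → 1 — eliminated
  U4 stuck-at-0: U1=1, U2=0, U3=0, U4=0 [stuck-at-0], U5=1 → 1 — eliminated
  U5 stuck-at-0: U1=1, U2=0, U3=0, U4=0, U5=0 [stuck-at-0] → 0 — matches
Only U5 stuck-at-0 reproduces the observed 0.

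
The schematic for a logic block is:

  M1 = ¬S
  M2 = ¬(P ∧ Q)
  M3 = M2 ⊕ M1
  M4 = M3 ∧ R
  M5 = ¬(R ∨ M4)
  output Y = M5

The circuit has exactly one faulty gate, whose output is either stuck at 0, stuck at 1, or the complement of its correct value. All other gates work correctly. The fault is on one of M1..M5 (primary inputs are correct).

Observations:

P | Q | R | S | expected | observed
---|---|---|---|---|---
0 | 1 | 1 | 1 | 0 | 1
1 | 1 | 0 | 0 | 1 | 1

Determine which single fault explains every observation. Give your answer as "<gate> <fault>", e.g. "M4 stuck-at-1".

Fault-free values for test 1 (P=0, Q=1, R=1, S=1): M1=0, M2=1, M3=1, M4=1, M5=0, giving Y=0. Observed 1.
Test 1: faults giving observed 1 are {M5 stuck-at-1, M5 inverted output}.
Test 2 (P=1, Q=1, R=0, S=0): fault-free M1=1, M2=0, M3=1, M4=0, M5=1 → 1; observed 1. Eliminates M5 inverted output.
Only M5 stuck-at-1 is consistent with every test.

M5 stuck-at-1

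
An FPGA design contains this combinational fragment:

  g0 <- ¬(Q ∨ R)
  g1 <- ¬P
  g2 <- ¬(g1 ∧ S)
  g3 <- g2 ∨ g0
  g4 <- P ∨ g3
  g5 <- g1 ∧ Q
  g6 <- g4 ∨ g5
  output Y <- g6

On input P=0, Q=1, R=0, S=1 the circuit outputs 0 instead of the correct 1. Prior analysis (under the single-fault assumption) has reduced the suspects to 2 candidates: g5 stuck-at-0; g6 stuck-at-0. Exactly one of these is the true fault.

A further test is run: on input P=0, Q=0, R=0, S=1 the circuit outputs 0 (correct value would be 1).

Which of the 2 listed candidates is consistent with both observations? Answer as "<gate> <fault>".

g6 stuck-at-0

Evaluate each candidate on input P=0, Q=0, R=0, S=1:
  g5 stuck-at-0: g0=1, g1=1, g2=0, g3=1, g4=1, g5=0 [stuck-at-0], g6=1 → 1 — eliminated
  g6 stuck-at-0: g0=1, g1=1, g2=0, g3=1, g4=1, g5=0, g6=0 [stuck-at-0] → 0 — matches
Only g6 stuck-at-0 reproduces the observed 0.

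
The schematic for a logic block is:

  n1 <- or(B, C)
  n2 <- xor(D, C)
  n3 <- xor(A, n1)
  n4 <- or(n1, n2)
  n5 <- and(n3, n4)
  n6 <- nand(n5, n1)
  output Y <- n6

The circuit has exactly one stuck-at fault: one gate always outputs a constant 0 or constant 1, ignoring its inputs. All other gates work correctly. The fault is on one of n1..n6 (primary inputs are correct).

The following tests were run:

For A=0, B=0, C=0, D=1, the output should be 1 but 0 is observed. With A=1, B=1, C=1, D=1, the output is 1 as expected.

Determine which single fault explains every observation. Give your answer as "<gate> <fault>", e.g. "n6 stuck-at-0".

n1 stuck-at-1

Fault-free values for test 1 (A=0, B=0, C=0, D=1): n1=0, n2=1, n3=0, n4=1, n5=0, n6=1, giving Y=1. Observed 0.
Test 1: faults giving observed 0 are {n1 stuck-at-1, n6 stuck-at-0}.
Test 2 (A=1, B=1, C=1, D=1): fault-free n1=1, n2=0, n3=0, n4=1, n5=0, n6=1 → 1; observed 1. Eliminates n6 stuck-at-0.
Only n1 stuck-at-1 is consistent with every test.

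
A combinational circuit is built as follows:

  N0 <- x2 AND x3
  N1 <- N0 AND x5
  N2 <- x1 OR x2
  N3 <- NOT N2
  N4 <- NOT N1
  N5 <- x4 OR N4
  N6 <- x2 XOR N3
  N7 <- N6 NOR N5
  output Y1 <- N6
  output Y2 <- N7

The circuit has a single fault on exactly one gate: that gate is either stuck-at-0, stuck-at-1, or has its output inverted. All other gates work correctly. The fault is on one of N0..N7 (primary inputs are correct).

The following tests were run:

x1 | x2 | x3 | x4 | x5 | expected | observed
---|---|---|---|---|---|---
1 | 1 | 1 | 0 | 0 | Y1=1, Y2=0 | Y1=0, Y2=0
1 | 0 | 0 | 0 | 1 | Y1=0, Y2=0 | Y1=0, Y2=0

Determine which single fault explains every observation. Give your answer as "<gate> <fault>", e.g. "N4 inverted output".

N6 stuck-at-0

Fault-free values for test 1 (x1=1, x2=1, x3=1, x4=0, x5=0): N0=1, N1=0, N2=1, N3=0, N4=1, N5=1, N6=1, N7=0, giving Y1=1, Y2=0. Observed Y1=0, Y2=0.
Test 1: faults giving observed Y1=0, Y2=0 are {N2 stuck-at-0, N2 inverted output, N3 stuck-at-1, N3 inverted output, N6 stuck-at-0, N6 inverted output}.
Test 2 (x1=1, x2=0, x3=0, x4=0, x5=1): fault-free N0=0, N1=0, N2=1, N3=0, N4=1, N5=1, N6=0, N7=0 → Y1=0, Y2=0; observed Y1=0, Y2=0. Eliminates N2 stuck-at-0, N2 inverted output, N3 stuck-at-1, N3 inverted output, N6 inverted output.
Only N6 stuck-at-0 is consistent with every test.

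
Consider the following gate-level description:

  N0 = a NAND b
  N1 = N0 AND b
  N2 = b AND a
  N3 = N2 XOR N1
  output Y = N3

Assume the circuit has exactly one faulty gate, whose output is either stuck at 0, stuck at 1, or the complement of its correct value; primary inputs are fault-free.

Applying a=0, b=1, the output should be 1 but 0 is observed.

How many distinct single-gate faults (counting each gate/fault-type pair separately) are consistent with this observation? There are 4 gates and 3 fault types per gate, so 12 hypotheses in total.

Fault-free: N0=1, N1=1, N2=0, N3=1 → 1. Observed 0.
  N0 stuck-at-0: output 0 ✓
  N0 stuck-at-1: output 1 ✗
  N0 inverted output: output 0 ✓
  N1 stuck-at-0: output 0 ✓
  N1 stuck-at-1: output 1 ✗
  N1 inverted output: output 0 ✓
  N2 stuck-at-0: output 1 ✗
  N2 stuck-at-1: output 0 ✓
  N2 inverted output: output 0 ✓
  N3 stuck-at-0: output 0 ✓
  N3 stuck-at-1: output 1 ✗
  N3 inverted output: output 0 ✓
Consistent faults: {N0 stuck-at-0, N0 inverted output, N1 stuck-at-0, N1 inverted output, N2 stuck-at-1, N2 inverted output, N3 stuck-at-0, N3 inverted output} — 8 in all.

8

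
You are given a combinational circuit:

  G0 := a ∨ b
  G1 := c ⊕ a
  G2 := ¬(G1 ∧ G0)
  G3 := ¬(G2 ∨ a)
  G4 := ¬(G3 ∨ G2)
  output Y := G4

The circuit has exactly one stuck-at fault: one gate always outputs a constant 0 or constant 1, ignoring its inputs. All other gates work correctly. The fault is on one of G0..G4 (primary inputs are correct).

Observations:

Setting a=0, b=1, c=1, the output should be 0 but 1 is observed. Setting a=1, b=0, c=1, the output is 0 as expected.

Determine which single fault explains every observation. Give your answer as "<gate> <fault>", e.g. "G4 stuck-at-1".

G3 stuck-at-0

Fault-free values for test 1 (a=0, b=1, c=1): G0=1, G1=1, G2=0, G3=1, G4=0, giving Y=0. Observed 1.
Test 1: faults giving observed 1 are {G3 stuck-at-0, G4 stuck-at-1}.
Test 2 (a=1, b=0, c=1): fault-free G0=1, G1=0, G2=1, G3=0, G4=0 → 0; observed 0. Eliminates G4 stuck-at-1.
Only G3 stuck-at-0 is consistent with every test.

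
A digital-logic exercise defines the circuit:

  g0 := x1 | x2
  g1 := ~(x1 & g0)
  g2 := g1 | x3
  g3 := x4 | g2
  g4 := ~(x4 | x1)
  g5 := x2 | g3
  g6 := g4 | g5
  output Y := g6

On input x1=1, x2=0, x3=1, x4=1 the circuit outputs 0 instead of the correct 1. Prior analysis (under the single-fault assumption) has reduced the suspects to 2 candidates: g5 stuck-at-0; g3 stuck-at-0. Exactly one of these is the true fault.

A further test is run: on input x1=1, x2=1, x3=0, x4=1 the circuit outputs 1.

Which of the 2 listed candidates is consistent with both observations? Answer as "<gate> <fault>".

g3 stuck-at-0

Evaluate each candidate on input x1=1, x2=1, x3=0, x4=1:
  g5 stuck-at-0: g0=1, g1=0, g2=0, g3=1, g4=0, g5=0 [stuck-at-0], g6=0 → 0 — eliminated
  g3 stuck-at-0: g0=1, g1=0, g2=0, g3=0 [stuck-at-0], g4=0, g5=1, g6=1 → 1 — matches
Only g3 stuck-at-0 reproduces the observed 1.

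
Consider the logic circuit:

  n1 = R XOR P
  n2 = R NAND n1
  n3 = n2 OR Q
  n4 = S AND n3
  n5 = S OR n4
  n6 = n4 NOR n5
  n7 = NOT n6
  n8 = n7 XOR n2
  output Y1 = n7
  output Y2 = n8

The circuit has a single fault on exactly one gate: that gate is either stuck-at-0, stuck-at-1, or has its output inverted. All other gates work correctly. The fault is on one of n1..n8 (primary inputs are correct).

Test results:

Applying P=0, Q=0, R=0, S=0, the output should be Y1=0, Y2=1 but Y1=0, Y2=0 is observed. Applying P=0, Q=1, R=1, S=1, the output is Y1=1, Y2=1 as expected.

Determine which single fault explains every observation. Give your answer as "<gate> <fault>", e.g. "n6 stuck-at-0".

Fault-free values for test 1 (P=0, Q=0, R=0, S=0): n1=0, n2=1, n3=1, n4=0, n5=0, n6=1, n7=0, n8=1, giving Y1=0, Y2=1. Observed Y1=0, Y2=0.
Test 1: faults giving observed Y1=0, Y2=0 are {n2 stuck-at-0, n2 inverted output, n8 stuck-at-0, n8 inverted output}.
Test 2 (P=0, Q=1, R=1, S=1): fault-free n1=1, n2=0, n3=1, n4=1, n5=1, n6=0, n7=1, n8=1 → Y1=1, Y2=1; observed Y1=1, Y2=1. Eliminates n2 inverted output, n8 stuck-at-0, n8 inverted output.
Only n2 stuck-at-0 is consistent with every test.

n2 stuck-at-0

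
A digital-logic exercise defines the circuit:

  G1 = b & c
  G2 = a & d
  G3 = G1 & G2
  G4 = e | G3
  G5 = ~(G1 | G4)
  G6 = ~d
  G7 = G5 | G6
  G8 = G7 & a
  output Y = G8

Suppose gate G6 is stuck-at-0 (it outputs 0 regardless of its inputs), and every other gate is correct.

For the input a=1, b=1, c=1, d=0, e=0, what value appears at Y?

Propagate with G6 forced: G1=1, G2=0, G3=0, G4=0, G5=0, G6=0 [stuck-at-0], G7=0, G8=0.
So Y = 0. (Without the fault it would be 1.)

0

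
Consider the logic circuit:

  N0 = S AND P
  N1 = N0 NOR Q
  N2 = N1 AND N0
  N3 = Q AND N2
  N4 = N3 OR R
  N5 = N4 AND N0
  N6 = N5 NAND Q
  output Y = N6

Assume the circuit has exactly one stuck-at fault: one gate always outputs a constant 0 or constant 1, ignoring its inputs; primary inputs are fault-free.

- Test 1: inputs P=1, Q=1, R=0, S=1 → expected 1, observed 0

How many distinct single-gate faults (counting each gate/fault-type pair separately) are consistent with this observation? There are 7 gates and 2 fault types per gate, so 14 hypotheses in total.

Fault-free: N0=1, N1=0, N2=0, N3=0, N4=0, N5=0, N6=1 → 1. Observed 0.
  N0 stuck-at-0: output 1 ✗
  N0 stuck-at-1: output 1 ✗
  N1 stuck-at-0: output 1 ✗
  N1 stuck-at-1: output 0 ✓
  N2 stuck-at-0: output 1 ✗
  N2 stuck-at-1: output 0 ✓
  N3 stuck-at-0: output 1 ✗
  N3 stuck-at-1: output 0 ✓
  N4 stuck-at-0: output 1 ✗
  N4 stuck-at-1: output 0 ✓
  N5 stuck-at-0: output 1 ✗
  N5 stuck-at-1: output 0 ✓
  N6 stuck-at-0: output 0 ✓
  N6 stuck-at-1: output 1 ✗
Consistent faults: {N1 stuck-at-1, N2 stuck-at-1, N3 stuck-at-1, N4 stuck-at-1, N5 stuck-at-1, N6 stuck-at-0} — 6 in all.

6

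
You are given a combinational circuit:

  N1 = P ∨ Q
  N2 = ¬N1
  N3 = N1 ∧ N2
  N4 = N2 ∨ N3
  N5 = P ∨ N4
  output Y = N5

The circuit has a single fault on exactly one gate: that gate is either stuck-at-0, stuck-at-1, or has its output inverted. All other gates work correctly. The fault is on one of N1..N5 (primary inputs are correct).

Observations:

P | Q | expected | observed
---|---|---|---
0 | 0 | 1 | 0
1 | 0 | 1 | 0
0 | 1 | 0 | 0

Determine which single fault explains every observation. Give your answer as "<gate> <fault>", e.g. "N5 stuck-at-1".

N5 stuck-at-0

Fault-free values for test 1 (P=0, Q=0): N1=0, N2=1, N3=0, N4=1, N5=1, giving Y=1. Observed 0.
Test 1: faults giving observed 0 are {N1 stuck-at-1, N1 inverted output, N2 stuck-at-0, N2 inverted output, N4 stuck-at-0, N4 inverted output, N5 stuck-at-0, N5 inverted output}.
Test 2 (P=1, Q=0): fault-free N1=1, N2=0, N3=0, N4=0, N5=1 → 1; observed 0. Eliminates N1 stuck-at-1, N1 inverted output, N2 stuck-at-0, N2 inverted output, N4 stuck-at-0, N4 inverted output.
Test 3 (P=0, Q=1): fault-free N1=1, N2=0, N3=0, N4=0, N5=0 → 0; observed 0. Eliminates N5 inverted output.
Only N5 stuck-at-0 is consistent with every test.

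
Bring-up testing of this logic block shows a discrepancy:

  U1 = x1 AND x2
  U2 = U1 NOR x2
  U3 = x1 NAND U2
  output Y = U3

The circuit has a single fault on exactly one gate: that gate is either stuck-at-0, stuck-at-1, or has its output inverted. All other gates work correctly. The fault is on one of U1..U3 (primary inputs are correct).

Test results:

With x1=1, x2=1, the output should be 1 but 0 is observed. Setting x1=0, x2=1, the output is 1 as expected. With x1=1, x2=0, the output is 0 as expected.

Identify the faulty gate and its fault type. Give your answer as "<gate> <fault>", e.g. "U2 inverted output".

U2 stuck-at-1

Fault-free values for test 1 (x1=1, x2=1): U1=1, U2=0, U3=1, giving Y=1. Observed 0.
Test 1: faults giving observed 0 are {U2 stuck-at-1, U2 inverted output, U3 stuck-at-0, U3 inverted output}.
Test 2 (x1=0, x2=1): fault-free U1=0, U2=0, U3=1 → 1; observed 1. Eliminates U3 stuck-at-0, U3 inverted output.
Test 3 (x1=1, x2=0): fault-free U1=0, U2=1, U3=0 → 0; observed 0. Eliminates U2 inverted output.
Only U2 stuck-at-1 is consistent with every test.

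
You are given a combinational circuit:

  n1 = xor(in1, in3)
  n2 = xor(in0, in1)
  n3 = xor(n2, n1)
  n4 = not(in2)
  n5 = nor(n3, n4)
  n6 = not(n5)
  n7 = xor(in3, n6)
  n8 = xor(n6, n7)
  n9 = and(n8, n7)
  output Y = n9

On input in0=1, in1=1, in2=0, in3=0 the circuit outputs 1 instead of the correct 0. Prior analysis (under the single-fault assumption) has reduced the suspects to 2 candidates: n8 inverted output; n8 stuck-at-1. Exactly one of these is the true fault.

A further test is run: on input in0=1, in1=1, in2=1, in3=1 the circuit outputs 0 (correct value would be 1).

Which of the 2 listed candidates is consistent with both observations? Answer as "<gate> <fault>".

n8 inverted output

Evaluate each candidate on input in0=1, in1=1, in2=1, in3=1:
  n8 inverted output: n1=0, n2=0, n3=0, n4=0, n5=1, n6=0, n7=1, n8=0 [inverted output], n9=0 → 0 — matches
  n8 stuck-at-1: n1=0, n2=0, n3=0, n4=0, n5=1, n6=0, n7=1, n8=1 [stuck-at-1], n9=1 → 1 — eliminated
Only n8 inverted output reproduces the observed 0.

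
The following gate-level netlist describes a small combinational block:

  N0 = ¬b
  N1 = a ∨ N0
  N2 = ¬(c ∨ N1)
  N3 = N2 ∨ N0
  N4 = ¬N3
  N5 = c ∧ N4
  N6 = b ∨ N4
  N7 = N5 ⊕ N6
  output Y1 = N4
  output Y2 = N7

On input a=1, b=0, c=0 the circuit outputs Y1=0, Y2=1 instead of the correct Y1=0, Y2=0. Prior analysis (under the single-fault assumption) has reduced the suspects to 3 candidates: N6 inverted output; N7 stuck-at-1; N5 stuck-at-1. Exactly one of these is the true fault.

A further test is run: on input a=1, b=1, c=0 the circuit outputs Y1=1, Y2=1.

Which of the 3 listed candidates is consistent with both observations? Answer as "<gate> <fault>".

Evaluate each candidate on input a=1, b=1, c=0:
  N6 inverted output: N0=0, N1=1, N2=0, N3=0, N4=1, N5=0, N6=0 [inverted output], N7=0 → Y1=1, Y2=0 — eliminated
  N7 stuck-at-1: N0=0, N1=1, N2=0, N3=0, N4=1, N5=0, N6=1, N7=1 [stuck-at-1] → Y1=1, Y2=1 — matches
  N5 stuck-at-1: N0=0, N1=1, N2=0, N3=0, N4=1, N5=1 [stuck-at-1], N6=1, N7=0 → Y1=1, Y2=0 — eliminated
Only N7 stuck-at-1 reproduces the observed Y1=1, Y2=1.

N7 stuck-at-1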